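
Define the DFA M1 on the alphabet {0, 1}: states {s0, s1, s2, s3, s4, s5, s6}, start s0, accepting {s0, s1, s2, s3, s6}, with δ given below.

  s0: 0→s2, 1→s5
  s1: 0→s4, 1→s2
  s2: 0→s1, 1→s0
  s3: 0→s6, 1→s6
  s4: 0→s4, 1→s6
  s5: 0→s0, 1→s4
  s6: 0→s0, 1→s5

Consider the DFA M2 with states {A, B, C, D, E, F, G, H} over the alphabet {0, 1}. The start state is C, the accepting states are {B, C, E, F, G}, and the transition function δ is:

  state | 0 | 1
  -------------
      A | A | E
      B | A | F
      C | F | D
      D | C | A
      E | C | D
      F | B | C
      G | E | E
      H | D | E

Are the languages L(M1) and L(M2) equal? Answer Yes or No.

Exploring the product automaton M1 × M2 from the start pair (s0, C), following both machines on each input symbol, reaches 6 state pairs: (s0, C), (s2, F), (s5, D), (s1, B), (s4, A), (s6, E).
M1 accepts in {s0, s1, s2, s3, s6} and M2 accepts in {B, C, E, F, G}. In every reachable pair the two components are either both accepting — (s0, C), (s2, F), (s1, B), (s6, E) — or both non-accepting, so no string is accepted by exactly one of the machines: L(M1) \ L(M2) and L(M2) \ L(M1) are both empty.
Hence every string is accepted by M1 iff it is accepted by M2, and the two languages coincide.

Yes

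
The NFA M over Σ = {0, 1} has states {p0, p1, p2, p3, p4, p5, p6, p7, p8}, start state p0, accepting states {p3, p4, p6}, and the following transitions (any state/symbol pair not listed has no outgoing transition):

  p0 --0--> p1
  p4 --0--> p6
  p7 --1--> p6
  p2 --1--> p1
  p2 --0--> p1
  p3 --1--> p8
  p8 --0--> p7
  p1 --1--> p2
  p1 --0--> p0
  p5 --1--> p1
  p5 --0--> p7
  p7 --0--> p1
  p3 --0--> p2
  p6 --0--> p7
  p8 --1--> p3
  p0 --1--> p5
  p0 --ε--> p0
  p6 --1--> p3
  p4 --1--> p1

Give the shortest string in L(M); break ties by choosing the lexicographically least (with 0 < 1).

101

A breadth-first search from p0 reaches an accepting state first via the path p0 → p5 → p7 → p6 on input 101.
No string of length < 3 is accepted (BFS exhausts all shorter strings without reaching an accepting state), and 101 is the lexicographically least accepting string of length 3.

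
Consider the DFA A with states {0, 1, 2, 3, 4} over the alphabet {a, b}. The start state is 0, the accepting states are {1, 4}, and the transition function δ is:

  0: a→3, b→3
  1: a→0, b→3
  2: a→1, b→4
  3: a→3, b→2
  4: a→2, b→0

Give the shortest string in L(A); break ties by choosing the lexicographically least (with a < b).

aba

A breadth-first search from 0 reaches an accepting state first via the path 0 → 3 → 2 → 1 on input aba.
No string of length < 3 is accepted (BFS exhausts all shorter strings without reaching an accepting state), and aba is the lexicographically least accepting string of length 3.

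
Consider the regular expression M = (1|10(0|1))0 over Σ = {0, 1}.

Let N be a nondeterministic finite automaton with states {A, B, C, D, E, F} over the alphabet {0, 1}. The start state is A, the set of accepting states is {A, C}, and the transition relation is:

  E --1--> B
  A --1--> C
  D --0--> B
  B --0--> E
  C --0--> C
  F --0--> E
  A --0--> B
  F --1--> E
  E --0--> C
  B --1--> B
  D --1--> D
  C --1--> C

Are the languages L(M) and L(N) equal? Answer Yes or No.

The empty string ε is accepted by N but rejected by M.
So L(M) ≠ L(N).

No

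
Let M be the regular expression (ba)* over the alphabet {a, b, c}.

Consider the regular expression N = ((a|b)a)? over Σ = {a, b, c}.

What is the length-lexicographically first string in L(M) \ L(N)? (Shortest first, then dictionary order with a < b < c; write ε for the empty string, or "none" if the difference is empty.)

The string baba is accepted by M but not by N.
No shorter string lies in the difference, and baba is the lexicographically first length-4 string in L(M) \ L(N).

baba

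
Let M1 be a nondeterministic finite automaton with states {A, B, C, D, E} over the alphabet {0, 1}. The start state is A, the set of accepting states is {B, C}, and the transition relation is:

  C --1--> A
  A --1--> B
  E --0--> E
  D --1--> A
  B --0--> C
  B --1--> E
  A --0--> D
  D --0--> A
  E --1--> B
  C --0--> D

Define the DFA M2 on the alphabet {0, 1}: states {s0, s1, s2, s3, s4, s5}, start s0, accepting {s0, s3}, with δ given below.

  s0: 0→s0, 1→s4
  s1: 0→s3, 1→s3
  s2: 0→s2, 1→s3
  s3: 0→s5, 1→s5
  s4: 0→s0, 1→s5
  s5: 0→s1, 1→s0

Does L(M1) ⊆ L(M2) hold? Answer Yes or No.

The string 1 is in L(M1) but not in L(M2).
So L(M1) ⊄ L(M2).

No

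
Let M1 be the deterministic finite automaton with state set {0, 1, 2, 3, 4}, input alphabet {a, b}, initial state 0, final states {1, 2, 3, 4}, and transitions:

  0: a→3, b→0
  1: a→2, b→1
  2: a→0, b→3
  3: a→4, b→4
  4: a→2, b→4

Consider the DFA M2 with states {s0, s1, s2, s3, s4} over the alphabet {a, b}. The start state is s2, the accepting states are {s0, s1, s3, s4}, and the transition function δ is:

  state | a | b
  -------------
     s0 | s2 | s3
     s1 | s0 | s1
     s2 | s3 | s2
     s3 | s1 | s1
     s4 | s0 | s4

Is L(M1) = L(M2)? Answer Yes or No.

Exploring the product automaton M1 × M2 from the start pair (0, s2), following both machines on each input symbol, reaches 4 state pairs: (0, s2), (3, s3), (4, s1), (2, s0).
M1 accepts in {1, 2, 3, 4} and M2 accepts in {s0, s1, s3, s4}. In every reachable pair the two components are either both accepting — (3, s3), (4, s1), (2, s0) — or both non-accepting, so no string is accepted by exactly one of the machines: L(M1) \ L(M2) and L(M2) \ L(M1) are both empty.
Hence every string is accepted by M1 iff it is accepted by M2, and the two languages coincide.

Yes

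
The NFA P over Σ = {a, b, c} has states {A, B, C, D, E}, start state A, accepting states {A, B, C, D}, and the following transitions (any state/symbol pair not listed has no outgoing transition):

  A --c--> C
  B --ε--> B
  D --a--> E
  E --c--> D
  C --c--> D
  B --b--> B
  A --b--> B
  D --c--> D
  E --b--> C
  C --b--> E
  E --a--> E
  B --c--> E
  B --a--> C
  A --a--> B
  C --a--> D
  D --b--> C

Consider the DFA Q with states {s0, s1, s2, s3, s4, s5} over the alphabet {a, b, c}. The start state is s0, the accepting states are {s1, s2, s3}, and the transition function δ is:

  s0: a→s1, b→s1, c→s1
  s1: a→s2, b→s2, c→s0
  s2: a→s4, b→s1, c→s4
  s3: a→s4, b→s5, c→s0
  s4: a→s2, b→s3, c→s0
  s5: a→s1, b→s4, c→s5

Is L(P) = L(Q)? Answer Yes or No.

No

The empty string ε is accepted by P but rejected by Q.
So L(P) ≠ L(Q).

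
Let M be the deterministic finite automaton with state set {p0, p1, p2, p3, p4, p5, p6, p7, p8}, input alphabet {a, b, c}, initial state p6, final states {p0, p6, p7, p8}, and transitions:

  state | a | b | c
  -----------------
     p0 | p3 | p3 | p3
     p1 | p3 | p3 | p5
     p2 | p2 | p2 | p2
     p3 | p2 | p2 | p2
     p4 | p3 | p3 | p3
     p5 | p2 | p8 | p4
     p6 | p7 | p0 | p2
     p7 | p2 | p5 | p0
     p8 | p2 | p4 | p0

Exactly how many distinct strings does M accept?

The useful subgraph on states {p0, p5, p6, p7, p8} is acyclic, so L(M) is finite; the longest accepting path visits 5 useful states, giving maximum string length 4.
Counting accepting paths from p6 by length: 1 of length 0, 2 of length 1, 1 of length 2, 1 of length 3, 1 of length 4. Total 6.

6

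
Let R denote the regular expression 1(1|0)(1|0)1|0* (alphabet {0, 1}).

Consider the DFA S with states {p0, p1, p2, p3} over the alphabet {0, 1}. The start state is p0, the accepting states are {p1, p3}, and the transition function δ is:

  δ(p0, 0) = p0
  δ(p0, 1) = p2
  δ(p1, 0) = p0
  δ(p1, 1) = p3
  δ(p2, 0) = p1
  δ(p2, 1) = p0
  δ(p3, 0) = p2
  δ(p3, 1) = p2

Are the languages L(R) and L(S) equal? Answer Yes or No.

No

The empty string ε is accepted by R but rejected by S.
So L(R) ≠ L(S).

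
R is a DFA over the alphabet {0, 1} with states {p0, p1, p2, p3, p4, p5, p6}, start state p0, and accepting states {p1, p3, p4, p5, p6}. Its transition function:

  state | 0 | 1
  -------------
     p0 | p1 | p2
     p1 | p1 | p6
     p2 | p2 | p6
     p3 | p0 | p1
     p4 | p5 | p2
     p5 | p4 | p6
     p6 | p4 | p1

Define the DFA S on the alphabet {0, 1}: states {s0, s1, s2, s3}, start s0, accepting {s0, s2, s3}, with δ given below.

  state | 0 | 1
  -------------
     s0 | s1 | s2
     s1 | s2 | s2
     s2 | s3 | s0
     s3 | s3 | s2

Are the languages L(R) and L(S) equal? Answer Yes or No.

The string 0 is accepted by R but rejected by S.
So L(R) ≠ L(S).

No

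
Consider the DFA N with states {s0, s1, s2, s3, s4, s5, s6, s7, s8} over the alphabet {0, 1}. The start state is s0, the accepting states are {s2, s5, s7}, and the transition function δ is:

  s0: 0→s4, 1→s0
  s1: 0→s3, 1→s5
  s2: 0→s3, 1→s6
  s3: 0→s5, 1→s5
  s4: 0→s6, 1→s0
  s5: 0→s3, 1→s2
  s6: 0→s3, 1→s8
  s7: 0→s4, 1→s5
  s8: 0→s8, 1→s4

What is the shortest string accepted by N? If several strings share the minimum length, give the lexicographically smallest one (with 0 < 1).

A breadth-first search from s0 reaches an accepting state first via the path s0 → s4 → s6 → s3 → s5 on input 0000.
No string of length < 4 is accepted (BFS exhausts all shorter strings without reaching an accepting state), and 0000 is the lexicographically least accepting string of length 4.

0000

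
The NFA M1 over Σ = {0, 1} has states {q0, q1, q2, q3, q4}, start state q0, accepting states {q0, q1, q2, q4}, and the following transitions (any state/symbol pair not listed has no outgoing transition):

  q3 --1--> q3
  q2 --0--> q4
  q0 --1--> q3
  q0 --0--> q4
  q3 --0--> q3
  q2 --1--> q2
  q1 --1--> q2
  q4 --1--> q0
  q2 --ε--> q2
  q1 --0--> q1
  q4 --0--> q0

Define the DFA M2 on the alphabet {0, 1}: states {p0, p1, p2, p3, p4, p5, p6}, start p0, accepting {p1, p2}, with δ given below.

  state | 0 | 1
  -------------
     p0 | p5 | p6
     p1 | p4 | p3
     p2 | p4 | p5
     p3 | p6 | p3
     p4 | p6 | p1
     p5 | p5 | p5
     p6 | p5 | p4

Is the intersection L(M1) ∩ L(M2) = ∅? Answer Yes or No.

Yes

Exploring the product automaton M1 × M2 from the start pair (q0, p0), following both machines on each input symbol, reaches 8 state pairs: (q0, p0), (q4, p5), (q3, p6), (q0, p5), (q3, p5), (q3, p4), (q3, p1), (q3, p3).
M1 accepts in {q0, q1, q2, q4} and M2 accepts in {p1, p2}; no reachable pair has both components accepting, so no string drives both machines to acceptance simultaneously and L(M1) ∩ L(M2) = ∅.
So no string is accepted by both, and the intersection is empty.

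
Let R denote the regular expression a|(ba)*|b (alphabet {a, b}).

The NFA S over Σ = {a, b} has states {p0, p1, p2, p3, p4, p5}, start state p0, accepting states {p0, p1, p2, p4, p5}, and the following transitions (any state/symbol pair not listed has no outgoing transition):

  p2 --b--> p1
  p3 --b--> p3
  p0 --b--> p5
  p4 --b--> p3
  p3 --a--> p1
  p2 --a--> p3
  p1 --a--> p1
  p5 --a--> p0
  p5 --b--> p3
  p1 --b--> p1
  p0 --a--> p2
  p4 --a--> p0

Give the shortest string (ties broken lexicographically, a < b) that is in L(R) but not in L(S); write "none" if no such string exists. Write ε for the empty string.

none

Converting the expression R to a DFA (subset construction, then merging equivalent states) gives the minimal DFA with states {r0, r1, r2, r3, r4, r5}, start state r0, accepting states {r0, r1, r2, r4} and transitions r0: a→r1, b→r2; r1: a→r3, b→r3; r2: a→r4, b→r3; r3: a→r3, b→r3; r4: a→r3, b→r5; r5: a→r4, b→r3.
Exploring the product automaton R × S from the start pair (r0, p0), following both machines on each input symbol, reaches 8 state pairs: (r0, p0), (r1, p2), (r2, p5), (r3, p3), (r3, p1), (r4, p0), (r3, p2), (r5, p5).
R accepts in {r0, r1, r2, r4} and S accepts in {p0, p1, p2, p4, p5}. The reachable pairs whose R-component is accepting are (r0, p0), (r1, p2), (r2, p5), (r4, p0); in each of them the S-component is accepting too, so the product for L(R) \ L(S) (R-component accepting, S-component rejecting) has no reachable accepting pair and the difference is empty.
So every string accepted by R is also accepted by S: L(R) \ L(S) = ∅ and there is no such string.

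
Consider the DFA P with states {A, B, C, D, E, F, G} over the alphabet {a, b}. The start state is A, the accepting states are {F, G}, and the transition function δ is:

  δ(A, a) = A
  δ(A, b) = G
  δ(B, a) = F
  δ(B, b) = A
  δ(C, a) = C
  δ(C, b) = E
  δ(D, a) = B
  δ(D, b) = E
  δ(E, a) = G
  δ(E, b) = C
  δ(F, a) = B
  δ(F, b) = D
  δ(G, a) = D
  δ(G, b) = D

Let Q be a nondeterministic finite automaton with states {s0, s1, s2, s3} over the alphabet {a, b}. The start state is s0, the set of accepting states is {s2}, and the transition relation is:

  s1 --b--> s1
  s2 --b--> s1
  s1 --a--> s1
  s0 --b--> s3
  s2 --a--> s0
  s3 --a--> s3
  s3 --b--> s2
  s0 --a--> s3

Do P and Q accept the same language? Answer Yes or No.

No

The string b is accepted by P but rejected by Q.
So L(P) ≠ L(Q).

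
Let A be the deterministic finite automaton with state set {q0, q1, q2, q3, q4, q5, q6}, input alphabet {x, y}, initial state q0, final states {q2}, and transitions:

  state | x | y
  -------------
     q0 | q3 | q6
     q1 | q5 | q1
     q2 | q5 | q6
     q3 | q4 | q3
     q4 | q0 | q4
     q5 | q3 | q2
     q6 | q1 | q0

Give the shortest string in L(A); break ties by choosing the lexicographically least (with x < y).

yxxy

A breadth-first search from q0 reaches an accepting state first via the path q0 → q6 → q1 → q5 → q2 on input yxxy.
No string of length < 4 is accepted (BFS exhausts all shorter strings without reaching an accepting state), and yxxy is the lexicographically least accepting string of length 4.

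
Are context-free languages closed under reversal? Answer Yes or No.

Yes

Reversing the right-hand side of every production of a context-free grammar for L gives a context-free grammar for Lᴿ (induction on derivation length).
So the context-free languages are closed under reversal.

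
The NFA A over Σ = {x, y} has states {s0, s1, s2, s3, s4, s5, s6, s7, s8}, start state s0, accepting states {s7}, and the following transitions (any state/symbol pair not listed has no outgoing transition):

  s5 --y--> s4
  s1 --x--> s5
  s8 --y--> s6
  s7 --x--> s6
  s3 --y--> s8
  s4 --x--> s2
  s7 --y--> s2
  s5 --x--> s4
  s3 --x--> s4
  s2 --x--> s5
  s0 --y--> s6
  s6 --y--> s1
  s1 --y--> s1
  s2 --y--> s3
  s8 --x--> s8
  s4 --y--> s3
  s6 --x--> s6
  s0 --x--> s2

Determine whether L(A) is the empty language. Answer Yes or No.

Yes

The states reachable from the start state are {s0, s1, s2, s3, s4, s5, s6, s8}.
None of the accepting states {s7} is reachable, so no string is accepted and L(A) = ∅.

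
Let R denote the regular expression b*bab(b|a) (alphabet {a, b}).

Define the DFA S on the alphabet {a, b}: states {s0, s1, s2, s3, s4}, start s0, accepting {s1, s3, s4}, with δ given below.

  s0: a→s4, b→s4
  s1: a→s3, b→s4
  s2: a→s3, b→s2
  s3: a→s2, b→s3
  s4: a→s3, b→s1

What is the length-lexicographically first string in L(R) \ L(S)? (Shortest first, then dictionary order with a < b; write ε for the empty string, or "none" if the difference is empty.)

The string baba is accepted by R but not by S.
No shorter string lies in the difference, and baba is the lexicographically first length-4 string in L(R) \ L(S).

baba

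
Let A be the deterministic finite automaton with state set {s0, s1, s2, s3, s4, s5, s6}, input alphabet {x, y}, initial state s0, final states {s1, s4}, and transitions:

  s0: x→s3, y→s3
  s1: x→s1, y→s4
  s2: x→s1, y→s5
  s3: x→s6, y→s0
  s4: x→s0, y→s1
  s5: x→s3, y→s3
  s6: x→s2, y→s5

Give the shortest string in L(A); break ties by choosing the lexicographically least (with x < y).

A breadth-first search from s0 reaches an accepting state first via the path s0 → s3 → s6 → s2 → s1 on input xxxx.
No string of length < 4 is accepted (BFS exhausts all shorter strings without reaching an accepting state), and xxxx is the lexicographically least accepting string of length 4.

xxxx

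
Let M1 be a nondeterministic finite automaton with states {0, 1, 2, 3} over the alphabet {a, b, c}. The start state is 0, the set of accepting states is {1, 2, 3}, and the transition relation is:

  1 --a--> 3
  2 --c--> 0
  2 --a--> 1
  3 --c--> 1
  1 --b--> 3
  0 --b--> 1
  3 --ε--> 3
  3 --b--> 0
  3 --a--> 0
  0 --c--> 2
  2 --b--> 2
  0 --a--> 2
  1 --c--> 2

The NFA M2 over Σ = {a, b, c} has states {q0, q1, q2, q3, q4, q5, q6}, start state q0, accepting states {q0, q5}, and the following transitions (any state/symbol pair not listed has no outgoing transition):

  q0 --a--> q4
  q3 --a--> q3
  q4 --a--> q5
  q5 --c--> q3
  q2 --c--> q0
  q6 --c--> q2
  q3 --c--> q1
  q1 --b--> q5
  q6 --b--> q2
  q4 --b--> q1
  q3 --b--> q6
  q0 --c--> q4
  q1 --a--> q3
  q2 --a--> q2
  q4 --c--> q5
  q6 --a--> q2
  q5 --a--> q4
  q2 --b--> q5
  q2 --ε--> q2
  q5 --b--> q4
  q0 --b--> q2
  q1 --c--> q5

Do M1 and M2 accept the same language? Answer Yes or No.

The string a is accepted by M1 but rejected by M2.
So L(M1) ≠ L(M2).

No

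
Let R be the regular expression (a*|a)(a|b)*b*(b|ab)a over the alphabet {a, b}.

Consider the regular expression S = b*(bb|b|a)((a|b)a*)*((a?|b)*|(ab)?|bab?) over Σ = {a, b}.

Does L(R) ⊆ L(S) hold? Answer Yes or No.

Converting the expression R to a DFA (subset construction, then merging equivalent states) gives the minimal DFA with states {r0, r1, r2}, start state r0, accepting states {r2} and transitions r0: a→r0, b→r1; r1: a→r2, b→r1; r2: a→r0, b→r1.
Converting the expression S to a DFA (subset construction, then merging equivalent states) gives the minimal DFA with states {s0, s1}, start state s0, accepting states {s1} and transitions s0: a→s1, b→s1; s1: a→s1, b→s1.
Exploring the product automaton R × S from the start pair (r0, s0), following both machines on each input symbol, reaches 4 state pairs: (r0, s0), (r0, s1), (r1, s1), (r2, s1).
R accepts in {r2} and S accepts in {s1}. The reachable pairs whose R-component is accepting are (r2, s1); in each of them the S-component is accepting too, so the product for L(R) \ L(S) (R-component accepting, S-component rejecting) has no reachable accepting pair and the difference is empty.
Hence every string in L(R) is also in L(S).

Yes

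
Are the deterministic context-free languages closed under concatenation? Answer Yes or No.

No

Take L₁ = {ε, c} (finite, hence regular and DCFL) and L₂ = {c aⁿbⁿ : n≥0} ∪ {cc aⁿb²ⁿ : n≥0} (a DCFL: the number of leading c's tells the DPDA whether to pop one stack symbol per b or per two b's). Then L₁L₂ ∩ cca⁺b* = {cc aⁿbⁿ : n≥1} ∪ {cc aⁿb²ⁿ : n≥1}. If L₁L₂ were a DCFL, so would be this intersection with a regular set, and a DPDA for it started from its configuration after reading cc would accept {aⁿbⁿ : n≥1} ∪ {aⁿb²ⁿ : n≥1}, which no deterministic PDA accepts (a DPDA for it would have a single run on aⁿb²ⁿ, accepting after the prefix aⁿbⁿ and accepting again after n more b's; an ordinary PDA that simulates it on a's and b's and, at any moment when it is accepting, may switch to reading only a fresh letter d while feeding each d to the simulation as a b, would accept aⁱbʲdᵏ (k≥1) exactly when both aⁱbʲ and aⁱbʲ⁺ᵏ are in the language, i.e. its language intersected with the regular set a*b*d⁺ would be exactly {aⁿbⁿdⁿ : n≥1} — impossible, since context-free languages are closed under intersection with regular sets and {aⁿbⁿdⁿ} is not context-free). Hence L₁L₂ is not a DCFL.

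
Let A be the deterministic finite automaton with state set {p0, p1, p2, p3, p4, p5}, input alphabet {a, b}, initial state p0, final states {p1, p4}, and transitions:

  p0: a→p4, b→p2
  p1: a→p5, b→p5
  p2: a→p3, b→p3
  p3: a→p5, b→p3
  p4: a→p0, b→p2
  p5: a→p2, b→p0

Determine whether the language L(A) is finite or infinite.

infinite

State p3 is reachable from the start and can reach an accepting state, and it lies on the cycle p3 → p3.
Traversing that cycle any number of times yields accepted strings of unbounded length, so the language is infinite.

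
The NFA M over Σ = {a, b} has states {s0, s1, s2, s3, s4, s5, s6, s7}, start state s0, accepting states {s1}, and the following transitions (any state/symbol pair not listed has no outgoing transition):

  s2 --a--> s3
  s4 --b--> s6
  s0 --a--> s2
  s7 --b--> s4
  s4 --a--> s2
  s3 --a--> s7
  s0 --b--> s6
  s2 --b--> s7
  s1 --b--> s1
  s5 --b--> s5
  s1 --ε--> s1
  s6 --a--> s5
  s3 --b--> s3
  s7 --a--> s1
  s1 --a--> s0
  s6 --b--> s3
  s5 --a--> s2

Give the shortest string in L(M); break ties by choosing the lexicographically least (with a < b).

A breadth-first search from s0 reaches an accepting state first via the path s0 → s2 → s7 → s1 on input aba.
No string of length < 3 is accepted (BFS exhausts all shorter strings without reaching an accepting state), and aba is the lexicographically least accepting string of length 3.

aba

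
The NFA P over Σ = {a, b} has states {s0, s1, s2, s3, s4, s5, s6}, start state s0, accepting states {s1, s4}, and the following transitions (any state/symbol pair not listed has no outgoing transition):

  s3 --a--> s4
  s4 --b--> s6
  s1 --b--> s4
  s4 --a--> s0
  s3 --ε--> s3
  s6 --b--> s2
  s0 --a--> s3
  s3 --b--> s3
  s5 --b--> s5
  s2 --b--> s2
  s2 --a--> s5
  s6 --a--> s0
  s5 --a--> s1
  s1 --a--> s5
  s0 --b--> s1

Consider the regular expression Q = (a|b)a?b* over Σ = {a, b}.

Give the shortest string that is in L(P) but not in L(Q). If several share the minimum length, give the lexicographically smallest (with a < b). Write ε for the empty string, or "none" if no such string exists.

aba

The string aba is accepted by P but not by Q.
No shorter string lies in the difference, and aba is the lexicographically first length-3 string in L(P) \ L(Q).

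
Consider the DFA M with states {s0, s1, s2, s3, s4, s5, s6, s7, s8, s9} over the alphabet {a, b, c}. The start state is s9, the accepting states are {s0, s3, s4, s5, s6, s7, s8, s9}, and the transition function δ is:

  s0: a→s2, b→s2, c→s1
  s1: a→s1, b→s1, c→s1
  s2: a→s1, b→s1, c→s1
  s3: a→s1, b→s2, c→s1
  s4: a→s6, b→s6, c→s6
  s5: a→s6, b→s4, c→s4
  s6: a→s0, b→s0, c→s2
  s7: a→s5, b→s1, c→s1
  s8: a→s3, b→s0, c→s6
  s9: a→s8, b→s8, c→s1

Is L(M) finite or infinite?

The useful states (reachable from s9 and able to reach an accepting state) are {s0, s3, s6, s8, s9}.
Restricted to these states the transition graph has no cycle, so every accepting path has bounded length and L is finite.

finite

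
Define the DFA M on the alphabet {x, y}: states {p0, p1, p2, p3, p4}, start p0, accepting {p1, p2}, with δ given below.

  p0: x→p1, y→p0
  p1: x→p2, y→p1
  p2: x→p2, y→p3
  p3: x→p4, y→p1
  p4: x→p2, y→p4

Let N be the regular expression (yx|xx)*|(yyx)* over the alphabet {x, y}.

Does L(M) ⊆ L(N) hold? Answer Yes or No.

No

The string x is in L(M) but not in L(N).
So L(M) ⊄ L(N).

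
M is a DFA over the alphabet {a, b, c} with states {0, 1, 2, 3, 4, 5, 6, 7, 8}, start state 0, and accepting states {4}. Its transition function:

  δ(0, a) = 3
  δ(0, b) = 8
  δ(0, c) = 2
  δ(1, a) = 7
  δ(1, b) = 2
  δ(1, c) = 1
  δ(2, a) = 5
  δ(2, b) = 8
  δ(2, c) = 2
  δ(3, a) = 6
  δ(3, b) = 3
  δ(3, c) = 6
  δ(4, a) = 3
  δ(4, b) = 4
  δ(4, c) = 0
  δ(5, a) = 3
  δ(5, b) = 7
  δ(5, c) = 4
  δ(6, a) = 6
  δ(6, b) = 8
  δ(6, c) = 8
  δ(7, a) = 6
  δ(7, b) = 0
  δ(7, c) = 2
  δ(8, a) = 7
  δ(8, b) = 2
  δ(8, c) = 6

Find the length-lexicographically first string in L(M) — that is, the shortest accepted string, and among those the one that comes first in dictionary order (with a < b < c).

cac

A breadth-first search from 0 reaches an accepting state first via the path 0 → 2 → 5 → 4 on input cac.
No string of length < 3 is accepted (BFS exhausts all shorter strings without reaching an accepting state), and cac is the lexicographically least accepting string of length 3.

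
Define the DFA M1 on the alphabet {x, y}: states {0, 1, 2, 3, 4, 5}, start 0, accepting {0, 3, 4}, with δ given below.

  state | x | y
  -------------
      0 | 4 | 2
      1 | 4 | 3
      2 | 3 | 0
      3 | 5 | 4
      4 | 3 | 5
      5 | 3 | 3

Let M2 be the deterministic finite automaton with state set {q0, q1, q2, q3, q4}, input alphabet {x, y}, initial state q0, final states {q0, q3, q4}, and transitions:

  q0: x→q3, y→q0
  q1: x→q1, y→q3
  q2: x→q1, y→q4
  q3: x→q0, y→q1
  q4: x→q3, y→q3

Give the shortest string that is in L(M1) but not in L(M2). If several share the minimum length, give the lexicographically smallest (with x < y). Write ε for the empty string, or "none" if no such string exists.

The string xyx is accepted by M1 but not by M2.
No shorter string lies in the difference, and xyx is the lexicographically first length-3 string in L(M1) \ L(M2).

xyx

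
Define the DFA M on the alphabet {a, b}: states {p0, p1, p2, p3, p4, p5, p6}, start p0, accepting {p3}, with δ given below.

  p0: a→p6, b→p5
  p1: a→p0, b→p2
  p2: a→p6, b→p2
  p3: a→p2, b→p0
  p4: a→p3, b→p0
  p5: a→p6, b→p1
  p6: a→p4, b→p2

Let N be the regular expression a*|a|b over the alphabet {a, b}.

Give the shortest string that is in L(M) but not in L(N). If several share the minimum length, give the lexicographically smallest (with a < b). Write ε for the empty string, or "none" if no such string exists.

The string baaa is accepted by M but not by N.
No shorter string lies in the difference, and baaa is the lexicographically first length-4 string in L(M) \ L(N).

baaa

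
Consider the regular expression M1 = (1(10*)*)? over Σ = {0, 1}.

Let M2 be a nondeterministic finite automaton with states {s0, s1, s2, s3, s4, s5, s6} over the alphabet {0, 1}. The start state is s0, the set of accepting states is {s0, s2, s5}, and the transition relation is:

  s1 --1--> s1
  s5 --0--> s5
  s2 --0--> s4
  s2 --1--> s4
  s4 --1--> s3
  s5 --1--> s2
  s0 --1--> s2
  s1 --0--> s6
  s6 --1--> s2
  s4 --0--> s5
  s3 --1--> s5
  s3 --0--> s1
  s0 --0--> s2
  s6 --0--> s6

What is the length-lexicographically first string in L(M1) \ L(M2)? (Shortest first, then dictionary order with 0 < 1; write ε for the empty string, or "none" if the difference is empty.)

The string 11 is accepted by M1 but not by M2.
No shorter string lies in the difference, and 11 is the lexicographically first length-2 string in L(M1) \ L(M2).

11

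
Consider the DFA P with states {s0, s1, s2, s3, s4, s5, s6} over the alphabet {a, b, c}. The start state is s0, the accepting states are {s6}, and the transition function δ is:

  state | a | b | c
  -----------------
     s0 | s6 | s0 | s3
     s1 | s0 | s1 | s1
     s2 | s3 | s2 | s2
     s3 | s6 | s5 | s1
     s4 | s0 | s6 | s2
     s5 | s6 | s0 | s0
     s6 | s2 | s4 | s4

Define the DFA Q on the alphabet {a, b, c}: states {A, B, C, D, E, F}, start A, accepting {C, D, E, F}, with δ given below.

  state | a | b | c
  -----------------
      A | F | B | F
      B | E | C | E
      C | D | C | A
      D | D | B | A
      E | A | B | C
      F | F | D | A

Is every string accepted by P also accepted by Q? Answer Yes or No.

No

The string abb is in L(P) but not in L(Q).
So L(P) ⊄ L(Q).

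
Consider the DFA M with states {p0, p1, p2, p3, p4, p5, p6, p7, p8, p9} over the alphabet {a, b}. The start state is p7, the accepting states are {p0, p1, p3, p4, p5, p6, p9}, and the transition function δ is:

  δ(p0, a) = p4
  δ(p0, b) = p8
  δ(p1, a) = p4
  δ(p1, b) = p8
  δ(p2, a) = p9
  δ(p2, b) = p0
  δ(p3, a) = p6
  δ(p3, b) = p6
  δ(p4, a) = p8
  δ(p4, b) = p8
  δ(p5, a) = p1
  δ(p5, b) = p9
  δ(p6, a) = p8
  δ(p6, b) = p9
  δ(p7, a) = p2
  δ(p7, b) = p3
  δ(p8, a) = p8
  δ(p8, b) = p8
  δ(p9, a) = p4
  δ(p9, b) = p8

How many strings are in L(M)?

11

The useful subgraph on states {p0, p2, p3, p4, p6, p7, p9} is acyclic, so L(M) is finite; the longest accepting path visits 5 useful states, giving maximum string length 4.
Counting accepting paths from p7 by length: 1 of length 1, 4 of length 2, 4 of length 3, 2 of length 4. Total 11.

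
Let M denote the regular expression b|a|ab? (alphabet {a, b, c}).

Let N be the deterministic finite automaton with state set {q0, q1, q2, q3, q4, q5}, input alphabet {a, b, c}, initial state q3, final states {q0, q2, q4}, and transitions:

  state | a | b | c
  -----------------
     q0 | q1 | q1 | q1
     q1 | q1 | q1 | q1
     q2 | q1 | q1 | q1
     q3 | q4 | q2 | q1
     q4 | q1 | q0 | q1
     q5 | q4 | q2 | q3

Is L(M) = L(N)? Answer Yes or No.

Yes

Converting the expression M to a DFA (subset construction, then merging equivalent states) gives the minimal DFA with states {m0, m1, m2, m3}, start state m0, accepting states {m1, m2} and transitions m0: a→m1, b→m2, c→m3; m1: a→m3, b→m2, c→m3; m2: a→m3, b→m3, c→m3; m3: a→m3, b→m3, c→m3.
Exploring the product automaton M × N from the start pair (m0, q3), following both machines on each input symbol, reaches 5 state pairs: (m0, q3), (m1, q4), (m2, q2), (m3, q1), (m2, q0).
M accepts in {m1, m2} and N accepts in {q0, q2, q4}. In every reachable pair the two components are either both accepting — (m1, q4), (m2, q2), (m2, q0) — or both non-accepting, so no string is accepted by exactly one of the machines: L(M) \ L(N) and L(N) \ L(M) are both empty.
Hence every string is accepted by M iff it is accepted by N, and the two languages coincide.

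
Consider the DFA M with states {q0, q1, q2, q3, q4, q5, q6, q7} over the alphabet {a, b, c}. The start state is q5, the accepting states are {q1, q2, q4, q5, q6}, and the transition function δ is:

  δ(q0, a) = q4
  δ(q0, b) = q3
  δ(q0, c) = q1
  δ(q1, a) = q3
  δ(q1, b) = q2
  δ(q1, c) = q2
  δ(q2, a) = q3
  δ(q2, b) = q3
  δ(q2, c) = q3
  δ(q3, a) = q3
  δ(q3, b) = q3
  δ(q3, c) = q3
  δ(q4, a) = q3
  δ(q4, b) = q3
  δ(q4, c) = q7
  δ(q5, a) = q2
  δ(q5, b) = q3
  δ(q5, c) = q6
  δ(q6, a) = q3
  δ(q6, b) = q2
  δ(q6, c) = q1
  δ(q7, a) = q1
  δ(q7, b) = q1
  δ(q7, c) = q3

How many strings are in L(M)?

The useful subgraph on states {q1, q2, q5, q6} is acyclic, so L(M) is finite; the longest accepting path visits 4 useful states, giving maximum string length 3.
Counting accepting paths from q5 by length: 1 of length 0, 2 of length 1, 2 of length 2, 2 of length 3. Total 7.

7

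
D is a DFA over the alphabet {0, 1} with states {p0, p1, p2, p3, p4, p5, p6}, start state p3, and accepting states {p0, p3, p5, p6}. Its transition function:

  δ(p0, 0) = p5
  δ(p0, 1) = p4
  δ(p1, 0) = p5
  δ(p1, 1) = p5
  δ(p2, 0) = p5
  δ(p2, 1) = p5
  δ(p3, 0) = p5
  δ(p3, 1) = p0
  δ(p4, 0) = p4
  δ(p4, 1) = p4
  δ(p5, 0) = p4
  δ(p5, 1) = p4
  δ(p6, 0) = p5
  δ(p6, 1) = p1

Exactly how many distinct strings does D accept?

The useful subgraph on states {p0, p3, p5} is acyclic, so L(D) is finite; the longest accepting path visits 3 useful states, giving maximum string length 2.
Counting accepting paths from p3 by length: 1 of length 0, 2 of length 1, 1 of length 2. Total 4.

4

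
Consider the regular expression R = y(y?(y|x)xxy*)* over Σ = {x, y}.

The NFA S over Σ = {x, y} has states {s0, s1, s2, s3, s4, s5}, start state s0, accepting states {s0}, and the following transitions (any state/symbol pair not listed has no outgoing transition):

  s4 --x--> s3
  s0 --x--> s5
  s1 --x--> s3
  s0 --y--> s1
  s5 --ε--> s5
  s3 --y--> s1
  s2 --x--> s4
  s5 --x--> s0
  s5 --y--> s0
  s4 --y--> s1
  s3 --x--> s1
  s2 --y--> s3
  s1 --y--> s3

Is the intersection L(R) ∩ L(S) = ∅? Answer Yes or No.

Converting the expression R to a DFA (subset construction, then merging equivalent states) gives the minimal DFA with states {r0, r1, r2, r3, r4, r5, r6, r7, r8, r9}, start state r0, accepting states {r2, r7, r8, r9} and transitions r0: x→r1, y→r2; r1: x→r1, y→r1; r2: x→r3, y→r4; r3: x→r5, y→r1; r4: x→r6, y→r3; r5: x→r7, y→r1; r6: x→r8, y→r1; r7: x→r3, y→r9; r8: x→r9, y→r9; r9: x→r6, y→r9.
Exploring the product automaton R × S from the start pair (r0, s0), following both machines on each input symbol, reaches 19 state pairs: (r0, s0), (r1, s5), (r2, s1), (r1, s0), (r3, s3), (r4, s3), (r1, s1), (r5, s1), (r6, s1), (r3, s1), (r1, s3), (r7, s3), (r8, s3), (r5, s3), (r9, s1), (r7, s1), (r6, s3), (r9, s3), (r8, s1).
R accepts in {r2, r7, r8, r9} and S accepts in {s0}; no reachable pair has both components accepting, so no string drives both machines to acceptance simultaneously and L(R) ∩ L(S) = ∅.
So no string is accepted by both, and the intersection is empty.

Yes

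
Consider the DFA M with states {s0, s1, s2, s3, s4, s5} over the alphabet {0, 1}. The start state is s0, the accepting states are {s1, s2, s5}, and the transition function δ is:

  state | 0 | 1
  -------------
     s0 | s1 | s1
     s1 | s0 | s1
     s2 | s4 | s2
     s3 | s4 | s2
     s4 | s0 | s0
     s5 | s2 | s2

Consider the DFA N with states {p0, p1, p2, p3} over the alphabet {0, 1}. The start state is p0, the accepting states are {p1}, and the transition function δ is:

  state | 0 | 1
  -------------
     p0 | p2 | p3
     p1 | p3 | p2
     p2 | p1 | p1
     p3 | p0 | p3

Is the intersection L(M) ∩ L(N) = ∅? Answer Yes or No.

The string 01 is accepted by both M and N.
Hence L(M) ∩ L(N) ≠ ∅.

No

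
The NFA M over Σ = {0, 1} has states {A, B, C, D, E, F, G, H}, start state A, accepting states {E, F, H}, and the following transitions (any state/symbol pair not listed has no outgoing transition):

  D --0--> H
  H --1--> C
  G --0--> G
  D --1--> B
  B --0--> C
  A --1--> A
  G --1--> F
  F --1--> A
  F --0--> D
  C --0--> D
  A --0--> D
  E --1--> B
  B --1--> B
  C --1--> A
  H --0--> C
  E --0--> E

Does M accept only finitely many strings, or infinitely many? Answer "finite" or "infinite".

State A is reachable from the start and can reach an accepting state, and it lies on the cycle A → A.
Traversing that cycle any number of times yields accepted strings of unbounded length, so the language is infinite.

infinite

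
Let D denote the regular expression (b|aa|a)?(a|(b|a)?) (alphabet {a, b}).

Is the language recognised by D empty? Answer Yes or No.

No

The empty string ε matches the expression, so it belongs to L(D).
Since L(D) contains at least one string, it is not empty.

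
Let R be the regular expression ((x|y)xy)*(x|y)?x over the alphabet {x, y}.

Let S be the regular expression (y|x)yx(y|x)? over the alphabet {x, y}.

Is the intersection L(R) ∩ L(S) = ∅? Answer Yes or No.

Yes

Converting the expression R to a DFA (subset construction, then merging equivalent states) gives the minimal DFA with states {r0, r1, r2, r3, r4}, start state r0, accepting states {r1, r3} and transitions r0: x→r1, y→r2; r1: x→r3, y→r4; r2: x→r3, y→r4; r3: x→r4, y→r0; r4: x→r4, y→r4.
Converting the expression S to a DFA (subset construction, then merging equivalent states) gives the minimal DFA with states {s0, s1, s2, s3, s4, s5}, start state s0, accepting states {s4, s5} and transitions s0: x→s1, y→s1; s1: x→s2, y→s3; s2: x→s2, y→s2; s3: x→s4, y→s2; s4: x→s5, y→s5; s5: x→s2, y→s2.
Exploring the product automaton R × S from the start pair (r0, s0), following both machines on each input symbol, reaches 11 state pairs: (r0, s0), (r1, s1), (r2, s1), (r3, s2), (r4, s3), (r4, s2), (r0, s2), (r4, s4), (r1, s2), (r2, s2), (r4, s5).
R accepts in {r1, r3} and S accepts in {s4, s5}; no reachable pair has both components accepting, so no string drives both machines to acceptance simultaneously and L(R) ∩ L(S) = ∅.
So no string is accepted by both, and the intersection is empty.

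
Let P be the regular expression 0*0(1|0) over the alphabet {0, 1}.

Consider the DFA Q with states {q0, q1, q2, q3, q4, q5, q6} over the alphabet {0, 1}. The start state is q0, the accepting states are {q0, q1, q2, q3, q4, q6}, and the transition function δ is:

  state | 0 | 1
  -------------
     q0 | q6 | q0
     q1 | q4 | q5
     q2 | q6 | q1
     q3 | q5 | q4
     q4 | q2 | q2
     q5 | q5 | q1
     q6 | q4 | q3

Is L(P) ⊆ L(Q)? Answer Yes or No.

Converting the expression P to a DFA (subset construction, then merging equivalent states) gives the minimal DFA with states {p0, p1, p2, p3, p4}, start state p0, accepting states {p3, p4} and transitions p0: 0→p1, 1→p2; p1: 0→p3, 1→p4; p2: 0→p2, 1→p2; p3: 0→p3, 1→p4; p4: 0→p2, 1→p2.
Exploring the product automaton P × Q from the start pair (p0, q0), following both machines on each input symbol, reaches 15 state pairs: (p0, q0), (p1, q6), (p2, q0), (p3, q4), (p4, q3), (p2, q6), (p3, q2), (p4, q2), (p2, q5), (p2, q4), (p2, q3), (p3, q6), (p4, q1), (p2, q1), (p2, q2).
P accepts in {p3, p4} and Q accepts in {q0, q1, q2, q3, q4, q6}. The reachable pairs whose P-component is accepting are (p3, q4), (p4, q3), (p3, q2), (p4, q2), (p3, q6), (p4, q1); in each of them the Q-component is accepting too, so the product for L(P) \ L(Q) (P-component accepting, Q-component rejecting) has no reachable accepting pair and the difference is empty.
Hence every string in L(P) is also in L(Q).

Yes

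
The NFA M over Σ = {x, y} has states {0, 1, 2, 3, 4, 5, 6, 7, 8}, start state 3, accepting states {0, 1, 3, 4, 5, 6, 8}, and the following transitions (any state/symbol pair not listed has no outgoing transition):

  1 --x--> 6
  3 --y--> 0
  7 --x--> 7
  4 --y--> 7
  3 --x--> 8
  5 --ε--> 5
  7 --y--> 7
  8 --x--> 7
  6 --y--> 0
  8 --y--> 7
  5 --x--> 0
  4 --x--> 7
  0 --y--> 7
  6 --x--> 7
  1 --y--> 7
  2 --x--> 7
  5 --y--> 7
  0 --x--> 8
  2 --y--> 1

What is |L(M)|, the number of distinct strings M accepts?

4

The useful subgraph on states {0, 3, 8} is acyclic, so L(M) is finite; the longest accepting path visits 3 useful states, giving maximum string length 2.
Counting accepting paths from 3 by length: 1 of length 0, 2 of length 1, 1 of length 2. Total 4.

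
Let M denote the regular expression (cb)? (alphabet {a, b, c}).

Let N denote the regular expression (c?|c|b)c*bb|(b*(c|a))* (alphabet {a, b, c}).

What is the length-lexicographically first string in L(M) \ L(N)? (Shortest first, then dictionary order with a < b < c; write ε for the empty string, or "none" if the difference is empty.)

cb

The string cb is accepted by M but not by N.
No shorter string lies in the difference, and cb is the lexicographically first length-2 string in L(M) \ L(N).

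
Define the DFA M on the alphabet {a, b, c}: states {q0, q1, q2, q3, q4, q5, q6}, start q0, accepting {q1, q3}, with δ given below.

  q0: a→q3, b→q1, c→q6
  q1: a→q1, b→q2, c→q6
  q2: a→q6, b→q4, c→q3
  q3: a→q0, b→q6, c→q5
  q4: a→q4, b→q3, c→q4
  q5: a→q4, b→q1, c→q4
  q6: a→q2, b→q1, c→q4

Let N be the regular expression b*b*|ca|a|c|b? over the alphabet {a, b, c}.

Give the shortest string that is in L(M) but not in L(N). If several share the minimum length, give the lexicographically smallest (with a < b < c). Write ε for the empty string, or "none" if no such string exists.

The string ba is accepted by M but not by N.
No shorter string lies in the difference, and ba is the lexicographically first length-2 string in L(M) \ L(N).

ba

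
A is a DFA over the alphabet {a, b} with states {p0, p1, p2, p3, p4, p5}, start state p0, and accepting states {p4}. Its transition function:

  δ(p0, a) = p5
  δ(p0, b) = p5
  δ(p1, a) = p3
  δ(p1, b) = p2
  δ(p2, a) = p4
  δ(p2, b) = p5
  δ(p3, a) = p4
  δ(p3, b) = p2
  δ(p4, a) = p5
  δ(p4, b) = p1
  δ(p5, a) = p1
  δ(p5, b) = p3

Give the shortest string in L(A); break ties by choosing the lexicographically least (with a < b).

A breadth-first search from p0 reaches an accepting state first via the path p0 → p5 → p3 → p4 on input aba.
No string of length < 3 is accepted (BFS exhausts all shorter strings without reaching an accepting state), and aba is the lexicographically least accepting string of length 3.

aba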